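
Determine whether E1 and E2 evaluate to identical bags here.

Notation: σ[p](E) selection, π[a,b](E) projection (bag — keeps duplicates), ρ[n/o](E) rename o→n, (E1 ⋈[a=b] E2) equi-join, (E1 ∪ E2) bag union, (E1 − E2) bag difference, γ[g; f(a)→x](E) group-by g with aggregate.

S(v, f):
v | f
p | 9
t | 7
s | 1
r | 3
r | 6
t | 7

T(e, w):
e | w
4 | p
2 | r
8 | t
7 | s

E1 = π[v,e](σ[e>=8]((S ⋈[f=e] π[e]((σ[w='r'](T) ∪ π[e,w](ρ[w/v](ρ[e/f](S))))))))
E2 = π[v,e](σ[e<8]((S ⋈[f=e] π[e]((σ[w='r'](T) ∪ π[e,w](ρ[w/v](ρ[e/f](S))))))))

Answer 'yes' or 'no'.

E1 stepwise |·|:
  S → 6
  T → 4
  σ[w='r'](T) → 1
  S → 6
  ρ[e/f](S) → 6
  ρ[w/v](ρ[e/f](S)) → 6
  π[e,w](ρ[w/v](ρ[e/f](S))) → 6
  (σ[w='r'](T) ∪ π[e,w](ρ[w/v](ρ[e/f](S)))) → 7
  π[e]((σ[w='r'](T) ∪ π[e,w](ρ[w/v](ρ[e/f](S))))) → 7
  (S ⋈[f=e] π[e]((σ[w='r'](T) ∪ π[e,w](ρ[w/v](ρ[e/f](S)))))) → 8
  σ[e>=8]((S ⋈[f=e] π[e]((σ[w='r'](T) ∪ π[e,w](ρ[w/v](ρ[e/f](S))))))) → 1
  π[v,e](σ[e>=8]((S ⋈[f=e] π[e]((σ[w='r'](T) ∪ π[e,w](ρ[w/v](ρ[e/f](S)))))))) → 1
E2 stepwise |·|:
  S → 6
  T → 4
  σ[w='r'](T) → 1
  S → 6
  ρ[e/f](S) → 6
  ρ[w/v](ρ[e/f](S)) → 6
  π[e,w](ρ[w/v](ρ[e/f](S))) → 6
  (σ[w='r'](T) ∪ π[e,w](ρ[w/v](ρ[e/f](S)))) → 7
  π[e]((σ[w='r'](T) ∪ π[e,w](ρ[w/v](ρ[e/f](S))))) → 7
  (S ⋈[f=e] π[e]((σ[w='r'](T) ∪ π[e,w](ρ[w/v](ρ[e/f](S)))))) → 8
  σ[e<8]((S ⋈[f=e] π[e]((σ[w='r'](T) ∪ π[e,w](ρ[w/v](ρ[e/f](S))))))) → 7
  π[v,e](σ[e<8]((S ⋈[f=e] π[e]((σ[w='r'](T) ∪ π[e,w](ρ[w/v](ρ[e/f](S)))))))) → 7

E1 result:
v | e
p | 9
E2 result:
v | e
r | 3
r | 6
s | 1
t | 7
t | 7
t | 7
t | 7
Witness: ('s', 1) appears 0× in E1 but 1× in E2.

no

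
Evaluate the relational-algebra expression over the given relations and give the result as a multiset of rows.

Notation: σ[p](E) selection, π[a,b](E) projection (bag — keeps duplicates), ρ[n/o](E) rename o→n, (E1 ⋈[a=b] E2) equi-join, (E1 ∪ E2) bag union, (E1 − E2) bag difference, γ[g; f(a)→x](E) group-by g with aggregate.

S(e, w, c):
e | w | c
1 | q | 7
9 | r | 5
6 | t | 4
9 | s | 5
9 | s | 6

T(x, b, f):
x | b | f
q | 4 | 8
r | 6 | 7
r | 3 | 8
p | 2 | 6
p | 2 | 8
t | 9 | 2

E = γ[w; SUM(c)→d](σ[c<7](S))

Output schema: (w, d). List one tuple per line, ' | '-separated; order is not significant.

Per-node cardinality:
  S → 5
  σ[c<7](S) → 4
  γ[w; SUM(c)→d](σ[c<7](S)) → 3

== RESULT ==
w | d
r | 5
s | 11
t | 4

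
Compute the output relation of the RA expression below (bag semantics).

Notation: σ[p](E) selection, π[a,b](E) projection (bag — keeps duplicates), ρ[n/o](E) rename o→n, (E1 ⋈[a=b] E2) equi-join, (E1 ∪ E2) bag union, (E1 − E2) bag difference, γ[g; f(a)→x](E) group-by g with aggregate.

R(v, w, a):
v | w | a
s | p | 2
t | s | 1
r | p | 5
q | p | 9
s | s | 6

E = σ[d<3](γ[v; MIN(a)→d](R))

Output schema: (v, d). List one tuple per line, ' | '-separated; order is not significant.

Subexpression sizes:
  R → 5
  γ[v; MIN(a)→d](R) → 4
  σ[d<3](γ[v; MIN(a)→d](R)) → 2

== RESULT ==
v | d
s | 2
t | 1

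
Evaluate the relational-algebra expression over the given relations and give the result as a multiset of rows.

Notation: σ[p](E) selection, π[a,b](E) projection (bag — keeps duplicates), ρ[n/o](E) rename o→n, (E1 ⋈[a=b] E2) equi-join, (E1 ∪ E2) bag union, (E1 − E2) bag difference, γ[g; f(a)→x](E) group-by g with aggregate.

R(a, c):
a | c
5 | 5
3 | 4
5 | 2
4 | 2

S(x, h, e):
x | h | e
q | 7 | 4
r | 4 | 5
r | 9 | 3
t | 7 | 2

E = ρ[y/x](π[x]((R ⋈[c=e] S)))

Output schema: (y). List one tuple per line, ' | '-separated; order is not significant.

Subexpression sizes:
  R → 4
  S → 4
  (R ⋈[c=e] S) → 4
  π[x]((R ⋈[c=e] S)) → 4
  ρ[y/x](π[x]((R ⋈[c=e] S))) → 4

== RESULT ==
y
q
r
t
t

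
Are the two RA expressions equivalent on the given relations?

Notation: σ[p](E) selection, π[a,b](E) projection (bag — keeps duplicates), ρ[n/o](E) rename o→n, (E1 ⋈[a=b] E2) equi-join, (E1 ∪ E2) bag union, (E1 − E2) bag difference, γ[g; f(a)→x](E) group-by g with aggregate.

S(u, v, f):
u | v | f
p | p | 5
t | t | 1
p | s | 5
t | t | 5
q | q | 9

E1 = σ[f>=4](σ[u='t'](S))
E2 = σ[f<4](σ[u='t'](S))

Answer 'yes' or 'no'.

E1 subexpression sizes:
  S → 5
  σ[u='t'](S) → 2
  σ[f>=4](σ[u='t'](S)) → 1
E2 subexpression sizes:
  S → 5
  σ[u='t'](S) → 2
  σ[f<4](σ[u='t'](S)) → 1

E1 result:
u | v | f
t | t | 5
E2 result:
u | v | f
t | t | 1
Witness: ('t', 't', 5) appears 1× in E1 but 0× in E2.

no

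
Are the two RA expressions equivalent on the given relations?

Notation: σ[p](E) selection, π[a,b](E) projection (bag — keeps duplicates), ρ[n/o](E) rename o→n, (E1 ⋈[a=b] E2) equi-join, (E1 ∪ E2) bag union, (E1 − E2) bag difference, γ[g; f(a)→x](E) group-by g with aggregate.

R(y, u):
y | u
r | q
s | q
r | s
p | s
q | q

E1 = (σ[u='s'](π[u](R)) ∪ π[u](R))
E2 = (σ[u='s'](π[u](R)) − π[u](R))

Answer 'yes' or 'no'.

E1 per-node cardinality:
  R → 5
  π[u](R) → 5
  σ[u='s'](π[u](R)) → 2
  R → 5
  π[u](R) → 5
  (σ[u='s'](π[u](R)) ∪ π[u](R)) → 7
E2 per-node cardinality:
  R → 5
  π[u](R) → 5
  σ[u='s'](π[u](R)) → 2
  R → 5
  π[u](R) → 5
  (σ[u='s'](π[u](R)) − π[u](R)) → 0

E1 result:
u
q
q
q
s
s
s
s
E2 result:
u
(0 rows)
Witness: ('q',) appears 3× in E1 but 0× in E2.

no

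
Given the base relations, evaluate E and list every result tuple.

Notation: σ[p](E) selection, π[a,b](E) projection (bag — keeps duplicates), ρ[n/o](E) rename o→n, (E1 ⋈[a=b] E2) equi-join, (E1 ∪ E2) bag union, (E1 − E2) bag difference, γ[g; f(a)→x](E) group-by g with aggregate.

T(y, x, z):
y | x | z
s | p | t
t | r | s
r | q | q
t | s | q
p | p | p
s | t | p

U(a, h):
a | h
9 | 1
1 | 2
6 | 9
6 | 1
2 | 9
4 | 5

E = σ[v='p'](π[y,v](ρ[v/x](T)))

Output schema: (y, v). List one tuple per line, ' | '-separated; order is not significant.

Row counts bottom-up:
  T → 6
  ρ[v/x](T) → 6
  π[y,v](ρ[v/x](T)) → 6
  σ[v='p'](π[y,v](ρ[v/x](T))) → 2

== RESULT ==
y | v
p | p
s | p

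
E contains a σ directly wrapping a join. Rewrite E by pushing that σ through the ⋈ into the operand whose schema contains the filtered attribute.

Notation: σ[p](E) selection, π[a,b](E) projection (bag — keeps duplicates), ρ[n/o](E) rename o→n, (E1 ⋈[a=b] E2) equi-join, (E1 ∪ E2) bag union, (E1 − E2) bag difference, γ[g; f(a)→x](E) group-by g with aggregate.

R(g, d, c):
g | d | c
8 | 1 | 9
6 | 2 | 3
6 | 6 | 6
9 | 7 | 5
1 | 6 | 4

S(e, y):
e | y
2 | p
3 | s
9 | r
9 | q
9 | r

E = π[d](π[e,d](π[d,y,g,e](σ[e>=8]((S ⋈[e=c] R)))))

σ filters on e, owned by the left side.
E' = π[d](π[e,d](π[d,y,g,e]((σ[e>=8](S) ⋈[e=c] R))))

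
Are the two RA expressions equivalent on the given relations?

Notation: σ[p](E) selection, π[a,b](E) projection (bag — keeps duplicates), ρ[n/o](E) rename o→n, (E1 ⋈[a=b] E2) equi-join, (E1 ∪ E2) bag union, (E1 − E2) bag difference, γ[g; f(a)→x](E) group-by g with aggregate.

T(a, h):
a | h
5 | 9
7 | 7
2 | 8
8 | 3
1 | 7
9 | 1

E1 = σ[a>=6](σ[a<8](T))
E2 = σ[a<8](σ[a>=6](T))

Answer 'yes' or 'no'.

E1 row counts bottom-up:
  T → 6
  σ[a<8](T) → 4
  σ[a>=6](σ[a<8](T)) → 1
E2 row counts bottom-up:
  T → 6
  σ[a>=6](T) → 3
  σ[a<8](σ[a>=6](T)) → 1

E1 and E2 produce the same multiset:
a | h
7 | 7

yes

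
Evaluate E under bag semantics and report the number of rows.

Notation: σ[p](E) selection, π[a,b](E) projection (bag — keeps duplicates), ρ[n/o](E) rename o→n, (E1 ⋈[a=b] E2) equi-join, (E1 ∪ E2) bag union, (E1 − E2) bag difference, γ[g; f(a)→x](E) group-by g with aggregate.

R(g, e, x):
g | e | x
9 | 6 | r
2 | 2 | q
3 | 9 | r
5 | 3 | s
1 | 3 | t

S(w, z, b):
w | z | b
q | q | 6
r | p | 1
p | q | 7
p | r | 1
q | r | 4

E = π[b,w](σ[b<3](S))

Per-node cardinality:
  S → 5
  σ[b<3](S) → 2
  π[b,w](σ[b<3](S)) → 2

|E| = 2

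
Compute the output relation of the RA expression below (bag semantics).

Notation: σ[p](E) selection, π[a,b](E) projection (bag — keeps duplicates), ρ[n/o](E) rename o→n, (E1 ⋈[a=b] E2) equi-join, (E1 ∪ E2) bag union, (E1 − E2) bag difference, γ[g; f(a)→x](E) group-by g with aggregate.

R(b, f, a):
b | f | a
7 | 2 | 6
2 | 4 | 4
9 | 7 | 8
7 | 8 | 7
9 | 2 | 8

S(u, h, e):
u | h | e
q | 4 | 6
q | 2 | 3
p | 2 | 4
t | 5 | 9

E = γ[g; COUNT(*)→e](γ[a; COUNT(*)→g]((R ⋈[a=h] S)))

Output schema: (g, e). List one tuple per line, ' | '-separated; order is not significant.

Stepwise |·|:
  R → 5
  S → 4
  (R ⋈[a=h] S) → 1
  γ[a; COUNT(*)→g]((R ⋈[a=h] S)) → 1
  γ[g; COUNT(*)→e](γ[a; COUNT(*)→g]((R ⋈[a=h] S))) → 1

== RESULT ==
g | e
1 | 1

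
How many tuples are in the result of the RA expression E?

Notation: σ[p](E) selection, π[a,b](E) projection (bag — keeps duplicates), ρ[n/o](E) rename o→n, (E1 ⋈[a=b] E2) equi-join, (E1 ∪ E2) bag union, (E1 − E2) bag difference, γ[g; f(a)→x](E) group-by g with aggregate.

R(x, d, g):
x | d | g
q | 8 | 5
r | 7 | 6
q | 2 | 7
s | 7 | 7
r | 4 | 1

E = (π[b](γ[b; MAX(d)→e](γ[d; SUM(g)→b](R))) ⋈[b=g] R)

Subexpression sizes:
  R → 5
  γ[d; SUM(g)→b](R) → 4
  γ[b; MAX(d)→e](γ[d; SUM(g)→b](R)) → 4
  π[b](γ[b; MAX(d)→e](γ[d; SUM(g)→b](R))) → 4
  R → 5
  (π[b](γ[b; MAX(d)→e](γ[d; SUM(g)→b](R))) ⋈[b=g] R) → 4

|E| = 4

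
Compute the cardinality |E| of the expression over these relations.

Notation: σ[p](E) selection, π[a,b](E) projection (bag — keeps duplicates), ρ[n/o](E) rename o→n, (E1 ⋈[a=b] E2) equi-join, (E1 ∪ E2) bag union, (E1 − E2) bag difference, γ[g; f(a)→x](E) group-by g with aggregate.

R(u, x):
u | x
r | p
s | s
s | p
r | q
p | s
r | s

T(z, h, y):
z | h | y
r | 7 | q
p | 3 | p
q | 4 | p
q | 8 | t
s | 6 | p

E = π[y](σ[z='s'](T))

Subexpression sizes:
  T → 5
  σ[z='s'](T) → 1
  π[y](σ[z='s'](T)) → 1

|E| = 1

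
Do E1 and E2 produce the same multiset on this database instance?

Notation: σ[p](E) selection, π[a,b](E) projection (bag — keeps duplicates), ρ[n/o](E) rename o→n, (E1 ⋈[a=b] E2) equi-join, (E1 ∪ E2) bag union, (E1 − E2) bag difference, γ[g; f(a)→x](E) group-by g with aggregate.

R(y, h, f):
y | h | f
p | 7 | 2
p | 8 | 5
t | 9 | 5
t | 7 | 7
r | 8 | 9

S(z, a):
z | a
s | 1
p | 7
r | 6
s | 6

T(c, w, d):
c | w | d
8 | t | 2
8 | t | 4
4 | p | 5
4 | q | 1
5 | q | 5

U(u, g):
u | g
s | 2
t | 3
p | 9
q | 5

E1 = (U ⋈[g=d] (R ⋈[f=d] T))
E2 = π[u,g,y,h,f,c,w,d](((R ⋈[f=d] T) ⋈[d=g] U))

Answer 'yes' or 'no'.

E1 row counts bottom-up:
  U → 4
  R → 5
  T → 5
  (R ⋈[f=d] T) → 5
  (U ⋈[g=d] (R ⋈[f=d] T)) → 5
E2 row counts bottom-up:
  R → 5
  T → 5
  (R ⋈[f=d] T) → 5
  U → 4
  ((R ⋈[f=d] T) ⋈[d=g] U) → 5
  π[u,g,y,h,f,c,w,d](((R ⋈[f=d] T) ⋈[d=g] U)) → 5

E1 and E2 produce the same multiset:
u | g | y | h | f | c | w | d
q | 5 | p | 8 | 5 | 4 | p | 5
q | 5 | p | 8 | 5 | 5 | q | 5
q | 5 | t | 9 | 5 | 4 | p | 5
q | 5 | t | 9 | 5 | 5 | q | 5
s | 2 | p | 7 | 2 | 8 | t | 2

yes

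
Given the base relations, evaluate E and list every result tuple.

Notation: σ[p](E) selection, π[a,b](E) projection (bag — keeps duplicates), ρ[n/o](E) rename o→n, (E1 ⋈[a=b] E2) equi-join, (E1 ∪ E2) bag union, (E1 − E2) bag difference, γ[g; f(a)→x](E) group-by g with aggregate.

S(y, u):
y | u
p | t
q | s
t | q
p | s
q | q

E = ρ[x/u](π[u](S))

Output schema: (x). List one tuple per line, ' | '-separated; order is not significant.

Per-node cardinality:
  S → 5
  π[u](S) → 5
  ρ[x/u](π[u](S)) → 5

== RESULT ==
x
q
q
s
s
t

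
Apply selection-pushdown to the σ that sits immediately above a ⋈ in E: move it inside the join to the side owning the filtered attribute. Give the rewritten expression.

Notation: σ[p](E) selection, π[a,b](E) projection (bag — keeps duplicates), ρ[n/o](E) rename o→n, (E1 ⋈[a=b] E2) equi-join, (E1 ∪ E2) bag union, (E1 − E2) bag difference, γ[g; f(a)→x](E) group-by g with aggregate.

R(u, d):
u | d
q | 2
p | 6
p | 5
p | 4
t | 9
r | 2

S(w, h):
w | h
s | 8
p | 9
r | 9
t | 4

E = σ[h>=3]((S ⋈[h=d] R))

σ filters on h, owned by the left side.
E' = (σ[h>=3](S) ⋈[h=d] R)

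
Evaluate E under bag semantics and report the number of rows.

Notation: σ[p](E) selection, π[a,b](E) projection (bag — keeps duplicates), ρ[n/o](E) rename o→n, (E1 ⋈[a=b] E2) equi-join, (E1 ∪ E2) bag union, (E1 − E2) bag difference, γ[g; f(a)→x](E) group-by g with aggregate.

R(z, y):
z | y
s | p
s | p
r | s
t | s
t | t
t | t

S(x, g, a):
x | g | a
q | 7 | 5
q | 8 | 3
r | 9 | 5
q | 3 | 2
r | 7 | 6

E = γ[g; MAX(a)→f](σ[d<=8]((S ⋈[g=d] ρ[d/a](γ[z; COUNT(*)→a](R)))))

Row counts bottom-up:
  S → 5
  R → 6
  γ[z; COUNT(*)→a](R) → 3
  ρ[d/a](γ[z; COUNT(*)→a](R)) → 3
  (S ⋈[g=d] ρ[d/a](γ[z; COUNT(*)→a](R))) → 1
  σ[d<=8]((S ⋈[g=d] ρ[d/a](γ[z; COUNT(*)→a](R)))) → 1
  γ[g; MAX(a)→f](σ[d<=8]((S ⋈[g=d] ρ[d/a](γ[z; COUNT(*)→a](R))))) → 1

|E| = 1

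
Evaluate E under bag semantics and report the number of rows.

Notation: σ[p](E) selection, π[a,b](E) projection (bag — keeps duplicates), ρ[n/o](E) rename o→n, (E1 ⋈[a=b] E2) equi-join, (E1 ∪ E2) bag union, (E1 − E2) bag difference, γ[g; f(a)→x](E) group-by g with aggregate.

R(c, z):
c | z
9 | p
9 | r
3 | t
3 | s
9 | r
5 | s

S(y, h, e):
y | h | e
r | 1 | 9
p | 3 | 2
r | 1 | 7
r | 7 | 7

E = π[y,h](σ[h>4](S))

Stepwise |·|:
  S → 4
  σ[h>4](S) → 1
  π[y,h](σ[h>4](S)) → 1

|E| = 1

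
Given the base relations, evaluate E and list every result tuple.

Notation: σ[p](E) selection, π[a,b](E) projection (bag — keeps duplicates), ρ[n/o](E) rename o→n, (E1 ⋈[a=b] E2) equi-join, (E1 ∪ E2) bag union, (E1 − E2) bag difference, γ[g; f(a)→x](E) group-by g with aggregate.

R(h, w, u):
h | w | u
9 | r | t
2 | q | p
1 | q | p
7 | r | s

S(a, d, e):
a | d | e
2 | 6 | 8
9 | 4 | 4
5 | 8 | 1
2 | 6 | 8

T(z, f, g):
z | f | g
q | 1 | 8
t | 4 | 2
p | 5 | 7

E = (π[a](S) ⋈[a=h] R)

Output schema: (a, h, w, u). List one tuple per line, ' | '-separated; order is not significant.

Row counts bottom-up:
  S → 4
  π[a](S) → 4
  R → 4
  (π[a](S) ⋈[a=h] R) → 3

== RESULT ==
a | h | w | u
2 | 2 | q | p
2 | 2 | q | p
9 | 9 | r | t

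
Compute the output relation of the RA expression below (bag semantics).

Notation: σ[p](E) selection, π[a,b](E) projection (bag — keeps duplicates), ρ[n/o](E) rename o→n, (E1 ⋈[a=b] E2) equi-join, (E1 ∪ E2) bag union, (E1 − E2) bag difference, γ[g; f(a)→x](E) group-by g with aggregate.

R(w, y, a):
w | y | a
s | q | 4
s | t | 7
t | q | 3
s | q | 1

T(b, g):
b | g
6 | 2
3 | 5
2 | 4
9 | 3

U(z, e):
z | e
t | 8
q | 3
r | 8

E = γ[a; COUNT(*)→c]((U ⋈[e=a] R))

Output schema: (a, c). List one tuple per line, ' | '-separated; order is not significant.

Subexpression sizes:
  U → 3
  R → 4
  (U ⋈[e=a] R) → 1
  γ[a; COUNT(*)→c]((U ⋈[e=a] R)) → 1

== RESULT ==
a | c
3 | 1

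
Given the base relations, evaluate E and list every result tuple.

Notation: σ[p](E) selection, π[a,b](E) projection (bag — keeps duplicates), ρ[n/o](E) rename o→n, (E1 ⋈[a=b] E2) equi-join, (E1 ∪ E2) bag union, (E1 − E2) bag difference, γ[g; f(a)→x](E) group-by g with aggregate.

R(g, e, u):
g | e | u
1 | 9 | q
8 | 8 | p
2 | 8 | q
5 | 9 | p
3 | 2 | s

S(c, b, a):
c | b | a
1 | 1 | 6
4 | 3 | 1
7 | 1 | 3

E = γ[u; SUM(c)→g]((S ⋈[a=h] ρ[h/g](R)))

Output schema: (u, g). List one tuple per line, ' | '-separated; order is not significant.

Row counts bottom-up:
  S → 3
  R → 5
  ρ[h/g](R) → 5
  (S ⋈[a=h] ρ[h/g](R)) → 2
  γ[u; SUM(c)→g]((S ⋈[a=h] ρ[h/g](R))) → 2

== RESULT ==
u | g
q | 4
s | 7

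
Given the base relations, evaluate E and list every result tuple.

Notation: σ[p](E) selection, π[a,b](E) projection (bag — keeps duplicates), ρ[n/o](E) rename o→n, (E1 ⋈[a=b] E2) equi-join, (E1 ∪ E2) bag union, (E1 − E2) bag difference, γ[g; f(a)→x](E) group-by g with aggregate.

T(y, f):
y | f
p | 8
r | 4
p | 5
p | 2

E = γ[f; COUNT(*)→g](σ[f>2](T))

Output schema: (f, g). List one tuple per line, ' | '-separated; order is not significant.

Row counts bottom-up:
  T → 4
  σ[f>2](T) → 3
  γ[f; COUNT(*)→g](σ[f>2](T)) → 3

== RESULT ==
f | g
4 | 1
5 | 1
8 | 1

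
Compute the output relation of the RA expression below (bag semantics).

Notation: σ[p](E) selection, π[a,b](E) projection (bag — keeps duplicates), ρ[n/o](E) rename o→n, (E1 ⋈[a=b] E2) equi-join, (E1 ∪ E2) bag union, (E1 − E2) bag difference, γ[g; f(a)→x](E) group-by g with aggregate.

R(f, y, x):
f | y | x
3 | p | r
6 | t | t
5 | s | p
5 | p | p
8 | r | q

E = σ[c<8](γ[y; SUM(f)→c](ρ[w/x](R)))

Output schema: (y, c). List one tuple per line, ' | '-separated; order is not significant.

Row counts bottom-up:
  R → 5
  ρ[w/x](R) → 5
  γ[y; SUM(f)→c](ρ[w/x](R)) → 4
  σ[c<8](γ[y; SUM(f)→c](ρ[w/x](R))) → 2

== RESULT ==
y | c
s | 5
t | 6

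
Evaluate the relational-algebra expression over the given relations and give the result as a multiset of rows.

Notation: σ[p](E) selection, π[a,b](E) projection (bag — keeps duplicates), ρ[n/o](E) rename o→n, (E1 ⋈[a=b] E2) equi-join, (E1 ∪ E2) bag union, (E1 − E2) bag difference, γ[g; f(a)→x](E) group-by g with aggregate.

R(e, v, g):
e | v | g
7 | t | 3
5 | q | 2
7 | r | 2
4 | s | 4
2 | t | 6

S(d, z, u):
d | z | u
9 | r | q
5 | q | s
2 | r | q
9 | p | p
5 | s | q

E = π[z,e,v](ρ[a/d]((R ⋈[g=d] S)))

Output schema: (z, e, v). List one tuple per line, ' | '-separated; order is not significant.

Row counts bottom-up:
  R → 5
  S → 5
  (R ⋈[g=d] S) → 2
  ρ[a/d]((R ⋈[g=d] S)) → 2
  π[z,e,v](ρ[a/d]((R ⋈[g=d] S))) → 2

== RESULT ==
z | e | v
r | 5 | q
r | 7 | r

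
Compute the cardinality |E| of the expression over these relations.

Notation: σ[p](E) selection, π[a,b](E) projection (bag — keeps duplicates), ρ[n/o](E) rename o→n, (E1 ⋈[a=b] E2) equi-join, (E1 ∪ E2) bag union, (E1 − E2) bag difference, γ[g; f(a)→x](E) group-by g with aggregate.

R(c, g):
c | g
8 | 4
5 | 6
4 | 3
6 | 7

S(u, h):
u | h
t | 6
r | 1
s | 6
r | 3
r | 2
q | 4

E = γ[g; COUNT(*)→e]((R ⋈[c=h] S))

Per-node cardinality:
  R → 4
  S → 6
  (R ⋈[c=h] S) → 3
  γ[g; COUNT(*)→e]((R ⋈[c=h] S)) → 2

|E| = 2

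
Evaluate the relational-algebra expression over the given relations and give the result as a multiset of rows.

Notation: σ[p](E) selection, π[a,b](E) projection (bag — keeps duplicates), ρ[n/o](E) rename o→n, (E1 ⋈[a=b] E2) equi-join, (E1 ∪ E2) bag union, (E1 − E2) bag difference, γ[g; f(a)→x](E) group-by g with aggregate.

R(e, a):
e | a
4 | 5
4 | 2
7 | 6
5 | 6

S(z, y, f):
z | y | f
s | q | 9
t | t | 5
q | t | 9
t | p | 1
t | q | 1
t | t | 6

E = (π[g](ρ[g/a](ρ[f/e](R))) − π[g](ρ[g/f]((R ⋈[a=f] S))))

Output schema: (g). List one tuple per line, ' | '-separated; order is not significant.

Subexpression sizes:
  R → 4
  ρ[f/e](R) → 4
  ρ[g/a](ρ[f/e](R)) → 4
  π[g](ρ[g/a](ρ[f/e](R))) → 4
  R → 4
  S → 6
  (R ⋈[a=f] S) → 3
  ρ[g/f]((R ⋈[a=f] S)) → 3
  π[g](ρ[g/f]((R ⋈[a=f] S))) → 3
  (π[g](ρ[g/a](ρ[f/e](R))) − π[g](ρ[g/f]((R ⋈[a=f] S)))) → 1

== RESULT ==
g
2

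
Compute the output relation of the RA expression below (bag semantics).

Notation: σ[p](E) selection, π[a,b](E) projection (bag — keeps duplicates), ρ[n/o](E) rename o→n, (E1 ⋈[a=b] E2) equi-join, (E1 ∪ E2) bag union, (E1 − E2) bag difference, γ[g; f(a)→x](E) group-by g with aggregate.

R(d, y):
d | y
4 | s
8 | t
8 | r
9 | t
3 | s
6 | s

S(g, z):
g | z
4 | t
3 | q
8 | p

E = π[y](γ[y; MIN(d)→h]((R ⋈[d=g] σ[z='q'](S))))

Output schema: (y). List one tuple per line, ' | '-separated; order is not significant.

Per-node cardinality:
  R → 6
  S → 3
  σ[z='q'](S) → 1
  (R ⋈[d=g] σ[z='q'](S)) → 1
  γ[y; MIN(d)→h]((R ⋈[d=g] σ[z='q'](S))) → 1
  π[y](γ[y; MIN(d)→h]((R ⋈[d=g] σ[z='q'](S)))) → 1

== RESULT ==
y
s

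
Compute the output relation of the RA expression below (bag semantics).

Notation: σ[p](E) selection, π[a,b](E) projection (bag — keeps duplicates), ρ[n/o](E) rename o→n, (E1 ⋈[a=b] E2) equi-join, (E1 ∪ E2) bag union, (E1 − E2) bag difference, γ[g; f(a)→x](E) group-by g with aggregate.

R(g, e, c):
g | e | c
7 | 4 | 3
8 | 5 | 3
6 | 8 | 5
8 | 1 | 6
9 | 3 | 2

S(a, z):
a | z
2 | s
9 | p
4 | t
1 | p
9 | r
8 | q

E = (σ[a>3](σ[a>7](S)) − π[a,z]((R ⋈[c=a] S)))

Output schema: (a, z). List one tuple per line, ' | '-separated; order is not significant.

Subexpression sizes:
  S → 6
  σ[a>7](S) → 3
  σ[a>3](σ[a>7](S)) → 3
  R → 5
  S → 6
  (R ⋈[c=a] S) → 1
  π[a,z]((R ⋈[c=a] S)) → 1
  (σ[a>3](σ[a>7](S)) − π[a,z]((R ⋈[c=a] S))) → 3

== RESULT ==
a | z
8 | q
9 | p
9 | r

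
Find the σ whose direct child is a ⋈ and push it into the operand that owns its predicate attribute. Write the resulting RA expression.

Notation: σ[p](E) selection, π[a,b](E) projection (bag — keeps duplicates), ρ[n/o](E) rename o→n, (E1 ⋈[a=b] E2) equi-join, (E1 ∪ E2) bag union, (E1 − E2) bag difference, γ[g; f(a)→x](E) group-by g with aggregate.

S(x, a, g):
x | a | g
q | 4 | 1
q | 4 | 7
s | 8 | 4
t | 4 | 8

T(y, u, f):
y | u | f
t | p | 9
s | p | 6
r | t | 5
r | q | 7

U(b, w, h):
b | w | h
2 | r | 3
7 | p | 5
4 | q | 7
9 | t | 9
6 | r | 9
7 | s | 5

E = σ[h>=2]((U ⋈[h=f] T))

σ filters on h, owned by the left side.
E' = (σ[h>=2](U) ⋈[h=f] T)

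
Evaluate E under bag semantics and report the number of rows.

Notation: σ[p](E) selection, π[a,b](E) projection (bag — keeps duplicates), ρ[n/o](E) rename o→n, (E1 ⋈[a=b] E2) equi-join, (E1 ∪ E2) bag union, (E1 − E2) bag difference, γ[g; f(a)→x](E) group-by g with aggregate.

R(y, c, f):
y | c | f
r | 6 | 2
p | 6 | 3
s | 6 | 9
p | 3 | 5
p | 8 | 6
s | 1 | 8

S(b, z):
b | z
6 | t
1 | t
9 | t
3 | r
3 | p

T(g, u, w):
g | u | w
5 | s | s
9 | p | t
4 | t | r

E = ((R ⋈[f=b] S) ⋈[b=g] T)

Stepwise |·|:
  R → 6
  S → 5
  (R ⋈[f=b] S) → 4
  T → 3
  ((R ⋈[f=b] S) ⋈[b=g] T) → 1

|E| = 1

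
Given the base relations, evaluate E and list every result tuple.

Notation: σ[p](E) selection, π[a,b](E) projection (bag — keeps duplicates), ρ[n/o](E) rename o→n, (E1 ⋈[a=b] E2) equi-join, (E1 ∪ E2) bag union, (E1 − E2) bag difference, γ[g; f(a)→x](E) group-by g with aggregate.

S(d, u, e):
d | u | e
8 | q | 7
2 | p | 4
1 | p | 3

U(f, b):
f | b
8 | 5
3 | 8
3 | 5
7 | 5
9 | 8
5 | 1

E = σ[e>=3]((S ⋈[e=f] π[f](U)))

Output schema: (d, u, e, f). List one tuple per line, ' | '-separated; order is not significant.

Row counts bottom-up:
  S → 3
  U → 6
  π[f](U) → 6
  (S ⋈[e=f] π[f](U)) → 3
  σ[e>=3]((S ⋈[e=f] π[f](U))) → 3

== RESULT ==
d | u | e | f
1 | p | 3 | 3
1 | p | 3 | 3
8 | q | 7 | 7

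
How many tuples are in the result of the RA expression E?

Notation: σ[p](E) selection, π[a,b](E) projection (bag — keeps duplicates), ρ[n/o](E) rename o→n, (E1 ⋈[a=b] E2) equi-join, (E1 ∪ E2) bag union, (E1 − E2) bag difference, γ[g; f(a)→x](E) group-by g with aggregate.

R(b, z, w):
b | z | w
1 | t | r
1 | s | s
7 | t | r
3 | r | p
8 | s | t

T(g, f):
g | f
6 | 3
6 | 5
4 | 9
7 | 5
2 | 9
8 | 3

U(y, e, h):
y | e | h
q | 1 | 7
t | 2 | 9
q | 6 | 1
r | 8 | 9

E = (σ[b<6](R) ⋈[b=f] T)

Subexpression sizes:
  R → 5
  σ[b<6](R) → 3
  T → 6
  (σ[b<6](R) ⋈[b=f] T) → 2

|E| = 2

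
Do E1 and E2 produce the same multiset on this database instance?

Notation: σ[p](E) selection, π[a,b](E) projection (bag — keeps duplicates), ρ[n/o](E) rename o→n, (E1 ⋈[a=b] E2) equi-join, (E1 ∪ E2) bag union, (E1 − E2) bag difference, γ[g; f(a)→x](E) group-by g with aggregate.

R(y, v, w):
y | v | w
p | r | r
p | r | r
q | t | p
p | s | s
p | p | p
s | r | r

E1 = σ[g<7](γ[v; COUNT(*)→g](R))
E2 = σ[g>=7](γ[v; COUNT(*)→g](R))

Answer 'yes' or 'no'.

E1 subexpression sizes:
  R → 6
  γ[v; COUNT(*)→g](R) → 4
  σ[g<7](γ[v; COUNT(*)→g](R)) → 4
E2 subexpression sizes:
  R → 6
  γ[v; COUNT(*)→g](R) → 4
  σ[g>=7](γ[v; COUNT(*)→g](R)) → 0

E1 result:
v | g
p | 1
r | 3
s | 1
t | 1
E2 result:
v | g
(0 rows)
Witness: ('r', 3) appears 1× in E1 but 0× in E2.

no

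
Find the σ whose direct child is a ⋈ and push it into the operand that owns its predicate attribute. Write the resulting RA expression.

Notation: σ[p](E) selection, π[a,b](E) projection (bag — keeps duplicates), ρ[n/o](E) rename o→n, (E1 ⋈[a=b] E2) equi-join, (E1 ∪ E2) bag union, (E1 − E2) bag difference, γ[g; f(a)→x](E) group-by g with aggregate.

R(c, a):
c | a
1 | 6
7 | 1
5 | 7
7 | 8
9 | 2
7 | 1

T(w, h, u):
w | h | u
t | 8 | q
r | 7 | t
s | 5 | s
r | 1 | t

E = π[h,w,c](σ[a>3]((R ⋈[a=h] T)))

σ filters on a, owned by the left side.
E' = π[h,w,c]((σ[a>3](R) ⋈[a=h] T))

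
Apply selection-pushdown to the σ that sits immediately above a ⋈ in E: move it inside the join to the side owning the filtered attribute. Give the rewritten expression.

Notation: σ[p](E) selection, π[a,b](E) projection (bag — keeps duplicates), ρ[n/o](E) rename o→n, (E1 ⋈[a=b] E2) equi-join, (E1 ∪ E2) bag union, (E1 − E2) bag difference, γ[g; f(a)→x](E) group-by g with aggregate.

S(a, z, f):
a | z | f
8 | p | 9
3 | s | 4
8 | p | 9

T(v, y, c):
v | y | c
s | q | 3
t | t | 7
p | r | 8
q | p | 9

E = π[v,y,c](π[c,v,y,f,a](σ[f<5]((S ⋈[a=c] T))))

σ filters on f, owned by the left side.
E' = π[v,y,c](π[c,v,y,f,a]((σ[f<5](S) ⋈[a=c] T)))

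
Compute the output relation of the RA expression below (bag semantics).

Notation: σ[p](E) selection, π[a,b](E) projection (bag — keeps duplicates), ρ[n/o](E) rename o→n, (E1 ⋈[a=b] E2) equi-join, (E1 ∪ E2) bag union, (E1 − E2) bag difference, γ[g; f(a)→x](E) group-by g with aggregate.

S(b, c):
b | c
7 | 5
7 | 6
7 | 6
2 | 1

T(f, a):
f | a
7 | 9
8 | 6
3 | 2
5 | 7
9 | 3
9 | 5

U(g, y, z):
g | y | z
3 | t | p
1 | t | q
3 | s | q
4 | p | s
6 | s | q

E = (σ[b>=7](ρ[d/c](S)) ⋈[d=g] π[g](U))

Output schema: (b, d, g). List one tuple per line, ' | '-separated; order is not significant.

Stepwise |·|:
  S → 4
  ρ[d/c](S) → 4
  σ[b>=7](ρ[d/c](S)) → 3
  U → 5
  π[g](U) → 5
  (σ[b>=7](ρ[d/c](S)) ⋈[d=g] π[g](U)) → 2

== RESULT ==
b | d | g
7 | 6 | 6
7 | 6 | 6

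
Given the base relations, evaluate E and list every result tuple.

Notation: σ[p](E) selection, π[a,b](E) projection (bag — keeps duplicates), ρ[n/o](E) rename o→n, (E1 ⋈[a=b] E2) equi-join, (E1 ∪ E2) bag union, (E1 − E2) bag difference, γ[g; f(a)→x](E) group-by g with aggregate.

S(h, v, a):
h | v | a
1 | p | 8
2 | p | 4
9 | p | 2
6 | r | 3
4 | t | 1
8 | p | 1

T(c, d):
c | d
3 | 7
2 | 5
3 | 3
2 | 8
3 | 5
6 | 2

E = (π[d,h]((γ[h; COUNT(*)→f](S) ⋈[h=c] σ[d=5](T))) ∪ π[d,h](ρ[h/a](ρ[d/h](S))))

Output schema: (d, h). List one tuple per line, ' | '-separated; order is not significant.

Stepwise |·|:
  S → 6
  γ[h; COUNT(*)→f](S) → 6
  T → 6
  σ[d=5](T) → 2
  (γ[h; COUNT(*)→f](S) ⋈[h=c] σ[d=5](T)) → 1
  π[d,h]((γ[h; COUNT(*)→f](S) ⋈[h=c] σ[d=5](T))) → 1
  S → 6
  ρ[d/h](S) → 6
  ρ[h/a](ρ[d/h](S)) → 6
  π[d,h](ρ[h/a](ρ[d/h](S))) → 6
  (π[d,h]((γ[h; COUNT(*)→f](S) ⋈[h=c] σ[d=5](T))) ∪ π[d,h](ρ[h/a](ρ[d/h](S)))) → 7

== RESULT ==
d | h
1 | 8
2 | 4
4 | 1
5 | 2
6 | 3
8 | 1
9 | 2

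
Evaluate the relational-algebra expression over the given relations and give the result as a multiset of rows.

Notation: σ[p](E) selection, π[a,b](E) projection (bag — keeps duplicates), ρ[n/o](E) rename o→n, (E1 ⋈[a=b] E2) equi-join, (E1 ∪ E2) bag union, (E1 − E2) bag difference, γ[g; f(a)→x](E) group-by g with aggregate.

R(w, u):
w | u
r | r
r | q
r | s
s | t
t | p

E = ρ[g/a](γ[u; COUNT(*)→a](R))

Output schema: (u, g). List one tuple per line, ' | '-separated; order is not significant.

Row counts bottom-up:
  R → 5
  γ[u; COUNT(*)→a](R) → 5
  ρ[g/a](γ[u; COUNT(*)→a](R)) → 5

== RESULT ==
u | g
p | 1
q | 1
r | 1
s | 1
t | 1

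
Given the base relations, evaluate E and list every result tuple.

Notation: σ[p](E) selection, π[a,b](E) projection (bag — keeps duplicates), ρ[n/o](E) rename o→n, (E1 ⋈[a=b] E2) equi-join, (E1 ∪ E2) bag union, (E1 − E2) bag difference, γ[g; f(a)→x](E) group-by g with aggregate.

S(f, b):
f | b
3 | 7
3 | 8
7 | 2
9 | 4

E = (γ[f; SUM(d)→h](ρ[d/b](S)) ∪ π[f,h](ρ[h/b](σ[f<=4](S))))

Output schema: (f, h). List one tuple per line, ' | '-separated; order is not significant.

Stepwise |·|:
  S → 4
  ρ[d/b](S) → 4
  γ[f; SUM(d)→h](ρ[d/b](S)) → 3
  S → 4
  σ[f<=4](S) → 2
  ρ[h/b](σ[f<=4](S)) → 2
  π[f,h](ρ[h/b](σ[f<=4](S))) → 2
  (γ[f; SUM(d)→h](ρ[d/b](S)) ∪ π[f,h](ρ[h/b](σ[f<=4](S)))) → 5

== RESULT ==
f | h
3 | 7
3 | 8
3 | 15
7 | 2
9 | 4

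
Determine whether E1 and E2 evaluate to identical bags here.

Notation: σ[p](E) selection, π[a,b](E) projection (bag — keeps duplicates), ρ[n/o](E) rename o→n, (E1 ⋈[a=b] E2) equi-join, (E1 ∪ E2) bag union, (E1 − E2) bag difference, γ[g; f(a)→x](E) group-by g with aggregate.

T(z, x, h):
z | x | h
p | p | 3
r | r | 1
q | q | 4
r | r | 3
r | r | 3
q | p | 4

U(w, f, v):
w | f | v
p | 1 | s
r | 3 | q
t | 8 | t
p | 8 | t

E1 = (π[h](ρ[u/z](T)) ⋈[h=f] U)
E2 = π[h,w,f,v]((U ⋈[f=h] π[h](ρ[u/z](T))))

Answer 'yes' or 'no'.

E1 per-node cardinality:
  T → 6
  ρ[u/z](T) → 6
  π[h](ρ[u/z](T)) → 6
  U → 4
  (π[h](ρ[u/z](T)) ⋈[h=f] U) → 4
E2 per-node cardinality:
  U → 4
  T → 6
  ρ[u/z](T) → 6
  π[h](ρ[u/z](T)) → 6
  (U ⋈[f=h] π[h](ρ[u/z](T))) → 4
  π[h,w,f,v]((U ⋈[f=h] π[h](ρ[u/z](T)))) → 4

E1 and E2 produce the same multiset:
h | w | f | v
1 | p | 1 | s
3 | r | 3 | q
3 | r | 3 | q
3 | r | 3 | q

yes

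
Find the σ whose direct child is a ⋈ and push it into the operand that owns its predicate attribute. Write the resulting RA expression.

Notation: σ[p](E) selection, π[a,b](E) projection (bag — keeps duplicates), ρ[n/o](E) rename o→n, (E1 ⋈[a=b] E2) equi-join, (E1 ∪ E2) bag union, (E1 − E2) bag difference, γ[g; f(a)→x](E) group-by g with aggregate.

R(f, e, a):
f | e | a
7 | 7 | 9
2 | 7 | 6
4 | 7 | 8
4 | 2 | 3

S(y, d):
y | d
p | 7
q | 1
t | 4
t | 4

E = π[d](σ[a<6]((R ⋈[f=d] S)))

σ filters on a, owned by the left side.
E' = π[d]((σ[a<6](R) ⋈[f=d] S))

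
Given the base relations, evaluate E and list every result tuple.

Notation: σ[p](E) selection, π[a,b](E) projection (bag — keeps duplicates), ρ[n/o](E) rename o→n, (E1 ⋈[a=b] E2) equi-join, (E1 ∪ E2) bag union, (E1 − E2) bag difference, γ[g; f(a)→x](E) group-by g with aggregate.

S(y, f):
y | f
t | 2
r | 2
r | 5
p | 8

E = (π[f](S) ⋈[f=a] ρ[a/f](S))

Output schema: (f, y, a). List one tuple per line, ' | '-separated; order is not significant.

Row counts bottom-up:
  S → 4
  π[f](S) → 4
  S → 4
  ρ[a/f](S) → 4
  (π[f](S) ⋈[f=a] ρ[a/f](S)) → 6

== RESULT ==
f | y | a
2 | r | 2
2 | r | 2
2 | t | 2
2 | t | 2
5 | r | 5
8 | p | 8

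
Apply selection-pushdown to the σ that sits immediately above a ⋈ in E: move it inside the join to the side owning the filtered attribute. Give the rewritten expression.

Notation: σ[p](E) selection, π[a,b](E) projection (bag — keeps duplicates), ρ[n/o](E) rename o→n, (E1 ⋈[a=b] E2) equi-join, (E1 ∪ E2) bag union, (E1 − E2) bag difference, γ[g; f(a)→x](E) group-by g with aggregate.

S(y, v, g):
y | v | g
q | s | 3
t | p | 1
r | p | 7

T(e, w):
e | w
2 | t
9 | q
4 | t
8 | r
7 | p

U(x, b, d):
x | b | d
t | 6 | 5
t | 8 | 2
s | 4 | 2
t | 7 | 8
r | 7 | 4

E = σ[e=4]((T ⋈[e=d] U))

σ filters on e, owned by the left side.
E' = (σ[e=4](T) ⋈[e=d] U)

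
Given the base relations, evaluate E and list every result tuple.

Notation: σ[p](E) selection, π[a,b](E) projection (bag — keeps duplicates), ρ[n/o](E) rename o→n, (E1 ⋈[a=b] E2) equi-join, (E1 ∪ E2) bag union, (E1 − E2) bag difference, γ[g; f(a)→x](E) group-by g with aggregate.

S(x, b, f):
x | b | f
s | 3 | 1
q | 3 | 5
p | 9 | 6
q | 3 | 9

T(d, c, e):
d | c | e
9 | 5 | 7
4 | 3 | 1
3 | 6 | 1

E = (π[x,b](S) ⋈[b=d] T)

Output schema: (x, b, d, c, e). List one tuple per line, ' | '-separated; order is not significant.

Per-node cardinality:
  S → 4
  π[x,b](S) → 4
  T → 3
  (π[x,b](S) ⋈[b=d] T) → 4

== RESULT ==
x | b | d | c | e
p | 9 | 9 | 5 | 7
q | 3 | 3 | 6 | 1
q | 3 | 3 | 6 | 1
s | 3 | 3 | 6 | 1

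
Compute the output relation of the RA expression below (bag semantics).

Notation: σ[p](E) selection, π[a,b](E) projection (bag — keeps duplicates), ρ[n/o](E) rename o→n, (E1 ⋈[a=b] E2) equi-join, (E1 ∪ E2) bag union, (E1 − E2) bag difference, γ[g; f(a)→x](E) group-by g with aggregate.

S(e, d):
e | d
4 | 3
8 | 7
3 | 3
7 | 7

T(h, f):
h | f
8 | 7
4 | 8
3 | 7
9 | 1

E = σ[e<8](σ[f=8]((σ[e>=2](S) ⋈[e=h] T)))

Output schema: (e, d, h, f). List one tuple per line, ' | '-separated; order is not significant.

Per-node cardinality:
  S → 4
  σ[e>=2](S) → 4
  T → 4
  (σ[e>=2](S) ⋈[e=h] T) → 3
  σ[f=8]((σ[e>=2](S) ⋈[e=h] T)) → 1
  σ[e<8](σ[f=8]((σ[e>=2](S) ⋈[e=h] T))) → 1

== RESULT ==
e | d | h | f
4 | 3 | 4 | 8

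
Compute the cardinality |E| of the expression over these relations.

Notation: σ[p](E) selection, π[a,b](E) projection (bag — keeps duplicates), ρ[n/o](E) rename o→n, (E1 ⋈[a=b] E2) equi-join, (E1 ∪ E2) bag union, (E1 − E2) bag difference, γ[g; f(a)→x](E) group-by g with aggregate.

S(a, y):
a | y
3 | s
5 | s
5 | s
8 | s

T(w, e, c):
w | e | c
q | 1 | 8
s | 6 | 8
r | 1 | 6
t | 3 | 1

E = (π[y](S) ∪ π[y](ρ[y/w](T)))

Row counts bottom-up:
  S → 4
  π[y](S) → 4
  T → 4
  ρ[y/w](T) → 4
  π[y](ρ[y/w](T)) → 4
  (π[y](S) ∪ π[y](ρ[y/w](T))) → 8

|E| = 8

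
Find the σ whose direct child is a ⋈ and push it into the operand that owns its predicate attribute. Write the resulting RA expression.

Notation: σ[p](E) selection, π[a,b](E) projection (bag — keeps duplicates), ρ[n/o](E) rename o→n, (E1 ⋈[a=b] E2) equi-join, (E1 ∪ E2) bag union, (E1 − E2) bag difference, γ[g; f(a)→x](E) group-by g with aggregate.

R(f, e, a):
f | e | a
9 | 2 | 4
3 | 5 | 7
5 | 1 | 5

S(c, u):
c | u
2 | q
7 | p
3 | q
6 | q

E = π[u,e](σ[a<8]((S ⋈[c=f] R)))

σ filters on a, owned by the right side.
E' = π[u,e]((S ⋈[c=f] σ[a<8](R)))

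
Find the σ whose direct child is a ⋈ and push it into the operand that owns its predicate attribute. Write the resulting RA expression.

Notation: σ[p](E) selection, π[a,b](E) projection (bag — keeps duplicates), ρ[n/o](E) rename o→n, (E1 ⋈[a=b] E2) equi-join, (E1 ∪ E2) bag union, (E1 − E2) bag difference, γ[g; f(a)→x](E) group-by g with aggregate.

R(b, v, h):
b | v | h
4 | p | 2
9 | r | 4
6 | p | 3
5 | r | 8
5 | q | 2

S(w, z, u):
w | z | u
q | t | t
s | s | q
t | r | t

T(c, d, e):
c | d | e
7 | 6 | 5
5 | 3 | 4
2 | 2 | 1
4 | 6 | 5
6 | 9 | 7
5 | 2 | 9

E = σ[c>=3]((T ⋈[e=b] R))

σ filters on c, owned by the left side.
E' = (σ[c>=3](T) ⋈[e=b] R)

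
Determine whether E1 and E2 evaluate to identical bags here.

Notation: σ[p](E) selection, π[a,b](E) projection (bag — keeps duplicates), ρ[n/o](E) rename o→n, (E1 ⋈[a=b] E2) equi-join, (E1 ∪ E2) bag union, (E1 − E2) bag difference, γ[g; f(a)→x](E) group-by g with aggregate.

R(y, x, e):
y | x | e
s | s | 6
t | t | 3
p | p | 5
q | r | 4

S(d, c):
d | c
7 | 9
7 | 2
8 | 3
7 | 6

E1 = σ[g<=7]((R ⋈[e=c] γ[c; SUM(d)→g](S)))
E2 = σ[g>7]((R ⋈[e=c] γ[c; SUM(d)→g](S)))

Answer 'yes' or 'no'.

E1 row counts bottom-up:
  R → 4
  S → 4
  γ[c; SUM(d)→g](S) → 4
  (R ⋈[e=c] γ[c; SUM(d)→g](S)) → 2
  σ[g<=7]((R ⋈[e=c] γ[c; SUM(d)→g](S))) → 1
E2 row counts bottom-up:
  R → 4
  S → 4
  γ[c; SUM(d)→g](S) → 4
  (R ⋈[e=c] γ[c; SUM(d)→g](S)) → 2
  σ[g>7]((R ⋈[e=c] γ[c; SUM(d)→g](S))) → 1

E1 result:
y | x | e | c | g
s | s | 6 | 6 | 7
E2 result:
y | x | e | c | g
t | t | 3 | 3 | 8
Witness: ('t', 't', 3, 3, 8) appears 0× in E1 but 1× in E2.

no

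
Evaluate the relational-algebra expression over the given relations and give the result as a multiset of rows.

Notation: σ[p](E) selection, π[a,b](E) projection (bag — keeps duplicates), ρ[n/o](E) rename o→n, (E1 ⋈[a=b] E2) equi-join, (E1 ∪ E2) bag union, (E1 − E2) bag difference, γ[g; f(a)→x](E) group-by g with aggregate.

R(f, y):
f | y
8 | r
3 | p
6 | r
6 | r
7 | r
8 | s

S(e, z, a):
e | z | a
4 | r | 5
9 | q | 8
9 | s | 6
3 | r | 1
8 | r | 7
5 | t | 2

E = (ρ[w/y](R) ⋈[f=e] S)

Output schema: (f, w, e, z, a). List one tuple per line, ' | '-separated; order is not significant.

Row counts bottom-up:
  R → 6
  ρ[w/y](R) → 6
  S → 6
  (ρ[w/y](R) ⋈[f=e] S) → 3

== RESULT ==
f | w | e | z | a
3 | p | 3 | r | 1
8 | r | 8 | r | 7
8 | s | 8 | r | 7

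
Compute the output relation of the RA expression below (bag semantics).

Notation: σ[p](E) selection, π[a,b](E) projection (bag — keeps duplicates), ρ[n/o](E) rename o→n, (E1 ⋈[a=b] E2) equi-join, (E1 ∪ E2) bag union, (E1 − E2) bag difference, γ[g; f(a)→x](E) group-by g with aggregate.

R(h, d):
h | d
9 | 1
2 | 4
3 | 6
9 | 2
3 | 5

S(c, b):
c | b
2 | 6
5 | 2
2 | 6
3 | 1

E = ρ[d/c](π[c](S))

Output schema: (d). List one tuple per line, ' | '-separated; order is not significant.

Subexpression sizes:
  S → 4
  π[c](S) → 4
  ρ[d/c](π[c](S)) → 4

== RESULT ==
d
2
2
3
5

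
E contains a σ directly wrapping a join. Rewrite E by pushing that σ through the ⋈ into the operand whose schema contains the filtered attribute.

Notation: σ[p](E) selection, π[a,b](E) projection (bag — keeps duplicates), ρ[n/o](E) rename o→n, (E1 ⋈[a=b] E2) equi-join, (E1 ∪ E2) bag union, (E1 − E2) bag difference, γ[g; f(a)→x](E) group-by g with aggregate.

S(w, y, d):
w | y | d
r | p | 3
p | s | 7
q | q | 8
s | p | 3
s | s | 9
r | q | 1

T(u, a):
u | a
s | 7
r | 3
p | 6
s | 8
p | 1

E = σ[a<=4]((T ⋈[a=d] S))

σ filters on a, owned by the left side.
E' = (σ[a<=4](T) ⋈[a=d] S)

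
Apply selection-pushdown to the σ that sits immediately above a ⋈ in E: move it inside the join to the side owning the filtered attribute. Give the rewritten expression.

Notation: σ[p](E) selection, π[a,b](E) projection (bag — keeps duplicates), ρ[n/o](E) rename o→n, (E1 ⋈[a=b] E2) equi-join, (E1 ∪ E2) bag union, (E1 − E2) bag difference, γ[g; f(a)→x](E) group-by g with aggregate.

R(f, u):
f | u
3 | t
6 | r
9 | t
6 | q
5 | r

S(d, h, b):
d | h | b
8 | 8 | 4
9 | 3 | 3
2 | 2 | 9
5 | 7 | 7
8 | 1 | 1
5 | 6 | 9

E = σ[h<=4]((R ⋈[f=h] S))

σ filters on h, owned by the right side.
E' = (R ⋈[f=h] σ[h<=4](S))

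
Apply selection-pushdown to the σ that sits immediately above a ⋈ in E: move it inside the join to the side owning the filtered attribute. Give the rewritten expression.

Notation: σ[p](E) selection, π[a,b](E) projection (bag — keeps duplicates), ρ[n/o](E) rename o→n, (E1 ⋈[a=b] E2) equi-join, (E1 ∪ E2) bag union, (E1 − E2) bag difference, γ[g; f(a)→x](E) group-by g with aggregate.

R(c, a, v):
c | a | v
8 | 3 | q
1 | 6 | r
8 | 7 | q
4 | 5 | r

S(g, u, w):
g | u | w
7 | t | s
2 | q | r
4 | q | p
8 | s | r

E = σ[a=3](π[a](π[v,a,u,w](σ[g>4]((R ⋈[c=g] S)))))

σ filters on g, owned by the right side.
E' = σ[a=3](π[a](π[v,a,u,w]((R ⋈[c=g] σ[g>4](S)))))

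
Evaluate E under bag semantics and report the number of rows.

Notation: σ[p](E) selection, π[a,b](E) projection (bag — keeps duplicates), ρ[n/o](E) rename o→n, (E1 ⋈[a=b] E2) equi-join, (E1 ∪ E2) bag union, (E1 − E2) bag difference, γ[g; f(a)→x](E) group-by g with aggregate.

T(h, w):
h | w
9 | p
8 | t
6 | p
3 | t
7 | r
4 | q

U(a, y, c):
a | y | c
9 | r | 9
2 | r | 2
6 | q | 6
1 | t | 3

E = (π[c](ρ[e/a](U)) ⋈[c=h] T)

Per-node cardinality:
  U → 4
  ρ[e/a](U) → 4
  π[c](ρ[e/a](U)) → 4
  T → 6
  (π[c](ρ[e/a](U)) ⋈[c=h] T) → 3

|E| = 3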